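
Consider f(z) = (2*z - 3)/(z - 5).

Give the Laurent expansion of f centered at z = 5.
Put w = z - (5), i.e. z = w + 5. The denominator is w, so it suffices to rewrite the numerator in powers of w.

P(z) = 2*z - 3
P(w + 5) = 7 + 2*w

Dividing each term by w:
  f = 7/w + 2

Substituting back w = z - 5:
  f(z) = 7/(z - 5) + 2

The series is finite because the numerator is a polynomial; the negative powers form the principal part, and the coefficient of 1/(z - 5) gives Res(f, 5) = 7.

Final answer: 7/(z - 5) + 2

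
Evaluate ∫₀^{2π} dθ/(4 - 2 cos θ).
Call the integral J. The integrand is 2π-periodic and we integrate over a full period, so shifting θ does not change the value (θ → θ + π flips the sign of the trig term). Hence
  J = ∫₀^{2π} dθ/(4 + 2 cos θ).
Put z = e^{iθ}: then cos θ = (z + 1/z)/2, dθ = dz/(iz), and z runs once counterclockwise around |z| = 1:
  J = ∮_{|z|=1} 1/(4 + 2*(z + 1/z)/2) · dz/(iz) = (2/i) ∮_{|z|=1} dz/(2*z^2 + 8*z + 2).
The roots of 2*z^2 + 8*z + 2 are z = (-4 ± sqrt(4^2 - 2^2))/2, with sqrt(12) = 2*sqrt(3); their product is 1, so only z₊ = -2 + sqrt(3) lies inside the unit circle (z₋ = -2 - sqrt(3) lies outside).
z₊ is a simple zero of q(z) = 2*z^2 + 8*z + 2, so Res(1/q, z₊) = 1/q'(z₊) with q'(z) = 4*z + 8; and q'(z₊) = 2*(z₊ - z₋) = 4*sqrt(3).
Therefore J = (2/i) · 2πi · 1/(4*sqrt(3)) = 2*pi/(2*sqrt(3)) = sqrt(3)*pi/3

Final answer: sqrt(3)*pi/3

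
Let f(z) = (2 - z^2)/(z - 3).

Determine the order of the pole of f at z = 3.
1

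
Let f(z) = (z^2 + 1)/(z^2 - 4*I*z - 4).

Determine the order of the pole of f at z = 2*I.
Factor the denominator:
  z^2 - 4*I*z - 4 = (z - 2*I)^2

The numerator P(z) = z^2 + 1 has P(2*I) = -3 ≠ 0, so no factor of (z - 2*I) cancels.
Near z = 2*I we can therefore write f(z) = g(z)/(z - 2*I)^2 with g analytic at 2*I and g(2*I) ≠ 0 (g is just the numerator).

Hence z = 2*I is a pole of order 2.

Final answer: 2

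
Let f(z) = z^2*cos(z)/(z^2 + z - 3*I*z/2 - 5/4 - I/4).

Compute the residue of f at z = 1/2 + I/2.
Write f(z) = P(z)/Q(z) with P(z) = z^2*cos(z) and Q(z) = z^2 + z - 3*I*z/2 - 5/4 - I/4.
The denominator factors as Q(z) = (z - 1/2 - I/2)*(z + 3/2 - I), so z = 1/2 + I/2 is a simple zero of Q and P is analytic there; z = 1/2 + I/2 is therefore a simple pole and
  Res(f, z₀) = P(z₀)/Q'(z₀).

Q'(z) = 2*z + 1 - 3*I/2, so Q'(1/2 + I/2) = 2 - I/2.
P(1/2 + I/2) = I*cos(1/2 + I/2)/2.

Res(f, 1/2 + I/2) = (I*cos(1/2 + I/2)/2)/(2 - I/2) = (-1/17 + 4*I/17)*cos(1/2 + I/2)

Final answer: (-1/17 + 4*I/17)*cos(1/2 + I/2)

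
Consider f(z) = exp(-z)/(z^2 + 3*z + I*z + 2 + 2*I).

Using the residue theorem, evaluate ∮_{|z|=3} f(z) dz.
By the residue theorem, ∮_C f(z) dz = 2πi · (sum of the residues of f at the poles inside |z| = 3).

The denominator factors as (z + 1 + I)*(z + 2), so the singularities of f are simple poles at z = -1 - I, z = -2.
  |-1 - I|² = 2 < 9 = 3², so this pole is inside the contour.
  |-2|² = 4 < 9 = 3², so this pole is inside the contour.

With P(z) = exp(-z) and Q(z) = z^2 + 3*z + I*z + 2 + 2*I, each pole is simple, so Res(f, z₀) = P(z₀)/Q'(z₀) with Q'(z) = 2*z + 3 + I.
  Res(f, -1 - I) = P(-1 - I)/Q'(-1 - I) = (exp(1 + I))/(1 - I) = (1/2 + I/2)*exp(1 + I)
  Res(f, -2) = P(-2)/Q'(-2) = (exp(2))/(-1 + I) = (-1/2 - I/2)*exp(2)

Sum of residues inside C: (-1/2 - I/2)*exp(2) + (1/2 + I/2)*exp(1 + I)
∮_C f(z) dz = 2πi · ((-1/2 - I/2)*exp(2) + (1/2 + I/2)*exp(1 + I)) = pi*(1 - I)*exp(2) + pi*(-1 + I)*exp(1 + I)

Final answer: pi*(1 - I)*exp(2) + pi*(-1 + I)*exp(1 + I)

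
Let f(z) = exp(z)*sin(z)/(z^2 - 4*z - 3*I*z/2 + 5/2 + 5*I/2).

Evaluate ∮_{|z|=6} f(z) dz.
By the residue theorem, ∮_C f(z) dz = 2πi · (sum of the residues of f at the poles inside |z| = 6).

The denominator factors as (z - 3 - I)*(z - 1 - I/2), so the singularities of f are simple poles at z = 3 + I, z = 1 + I/2.
  |3 + I|² = 10 < 36 = 6², so this pole is inside the contour.
  |1 + I/2|² = 5/4 < 36 = 6², so this pole is inside the contour.

With P(z) = exp(z)*sin(z) and Q(z) = z^2 - 4*z - 3*I*z/2 + 5/2 + 5*I/2, each pole is simple, so Res(f, z₀) = P(z₀)/Q'(z₀) with Q'(z) = 2*z - 4 - 3*I/2.
  Res(f, 3 + I) = P(3 + I)/Q'(3 + I) = (exp(3 + I)*sin(3 + I))/(2 + I/2) = (8/17 - 2*I/17)*exp(3 + I)*sin(3 + I)
  Res(f, 1 + I/2) = P(1 + I/2)/Q'(1 + I/2) = (exp(1 + I/2)*sin(1 + I/2))/(-2 - I/2) = (-8/17 + 2*I/17)*exp(1 + I/2)*sin(1 + I/2)

Sum of residues inside C: (8/17 - 2*I/17)*exp(3 + I)*sin(3 + I) + (-8/17 + 2*I/17)*exp(1 + I/2)*sin(1 + I/2)
∮_C f(z) dz = 2πi · ((8/17 - 2*I/17)*exp(3 + I)*sin(3 + I) + (-8/17 + 2*I/17)*exp(1 + I/2)*sin(1 + I/2)) = pi*(-4/17 - 16*I/17)*exp(1 + I/2)*sin(1 + I/2) + pi*(4/17 + 16*I/17)*exp(3 + I)*sin(3 + I)

Final answer: pi*(-4/17 - 16*I/17)*exp(1 + I/2)*sin(1 + I/2) + pi*(4/17 + 16*I/17)*exp(3 + I)*sin(3 + I)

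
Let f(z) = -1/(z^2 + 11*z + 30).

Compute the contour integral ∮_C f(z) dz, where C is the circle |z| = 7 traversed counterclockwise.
0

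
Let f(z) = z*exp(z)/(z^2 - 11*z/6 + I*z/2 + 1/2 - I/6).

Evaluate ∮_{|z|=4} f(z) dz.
By the residue theorem, ∮_C f(z) dz = 2πi · (sum of the residues of f at the poles inside |z| = 4).

The denominator factors as (z - 1/3)*(z - 3/2 + I/2), so the singularities of f are simple poles at z = 1/3, z = 3/2 - I/2.
  |1/3|² = 1/9 < 16 = 4², so this pole is inside the contour.
  |3/2 - I/2|² = 5/2 < 16 = 4², so this pole is inside the contour.

With P(z) = z*exp(z) and Q(z) = z^2 - 11*z/6 + I*z/2 + 1/2 - I/6, each pole is simple, so Res(f, z₀) = P(z₀)/Q'(z₀) with Q'(z) = 2*z - 11/6 + I/2.
  Res(f, 1/3) = P(1/3)/Q'(1/3) = (exp(1/3)/3)/(-7/6 + I/2) = (-7/29 - 3*I/29)*exp(1/3)
  Res(f, 3/2 - I/2) = P(3/2 - I/2)/Q'(3/2 - I/2) = ((3/2 - I/2)*exp(3/2 - I/2))/(7/6 - I/2) = (36/29 + 3*I/29)*exp(3/2 - I/2)

Sum of residues inside C: (36/29 + 3*I/29)*exp(3/2 - I/2) + (-7/29 - 3*I/29)*exp(1/3)
∮_C f(z) dz = 2πi · ((36/29 + 3*I/29)*exp(3/2 - I/2) + (-7/29 - 3*I/29)*exp(1/3)) = pi*(6/29 - 14*I/29)*exp(1/3) + pi*(-6/29 + 72*I/29)*exp(3/2 - I/2)

Final answer: pi*(6/29 - 14*I/29)*exp(1/3) + pi*(-6/29 + 72*I/29)*exp(3/2 - I/2)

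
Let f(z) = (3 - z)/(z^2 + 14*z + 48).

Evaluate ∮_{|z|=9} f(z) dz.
By the residue theorem, ∮_C f(z) dz = 2πi · (sum of the residues of f at the poles inside |z| = 9).

The denominator factors as (z + 6)*(z + 8), so the singularities of f are simple poles at z = -6, z = -8.
  |-6|² = 36 < 81 = 9², so this pole is inside the contour.
  |-8|² = 64 < 81 = 9², so this pole is inside the contour.

With P(z) = 3 - z and Q(z) = z^2 + 14*z + 48, each pole is simple, so Res(f, z₀) = P(z₀)/Q'(z₀) with Q'(z) = 2*z + 14.
  Res(f, -6) = P(-6)/Q'(-6) = (9)/(2) = 9/2
  Res(f, -8) = P(-8)/Q'(-8) = (11)/(-2) = -11/2

Sum of residues inside C: -1
∮_C f(z) dz = 2πi · (-1) = -2*I*pi

Final answer: -2*I*pi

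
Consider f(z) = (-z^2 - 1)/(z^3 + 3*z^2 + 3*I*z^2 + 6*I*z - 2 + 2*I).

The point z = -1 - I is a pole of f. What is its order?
3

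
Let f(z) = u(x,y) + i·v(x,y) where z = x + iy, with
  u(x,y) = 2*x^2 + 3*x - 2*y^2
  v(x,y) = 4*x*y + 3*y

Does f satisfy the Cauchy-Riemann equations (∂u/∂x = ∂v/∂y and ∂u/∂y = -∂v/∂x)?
∂u/∂x = 4*x + 3
∂v/∂y = 4*x + 3
∂u/∂y = -4*y
∂v/∂x = 4*y
∂u/∂x = ∂v/∂y and ∂u/∂y = -∂v/∂x hold identically; f is analytic.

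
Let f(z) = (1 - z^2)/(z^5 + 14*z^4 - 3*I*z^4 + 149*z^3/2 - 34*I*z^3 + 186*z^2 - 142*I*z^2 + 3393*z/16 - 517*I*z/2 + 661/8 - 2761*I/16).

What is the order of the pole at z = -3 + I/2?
Factor the denominator:
  z^5 + 14*z^4 - 3*I*z^4 + 149*z^3/2 - 34*I*z^3 + 186*z^2 - 142*I*z^2 + 3393*z/16 - 517*I*z/2 + 661/8 - 2761*I/16 = (z + 3 - I/2)^4*(z + 2 - I)

The numerator P(z) = 1 - z^2 has P(-3 + I/2) = -31/4 + 3*I ≠ 0, so no factor of (z + 3 - I/2) cancels.
Near z = -3 + I/2 we can therefore write f(z) = g(z)/(z + 3 - I/2)^4 with g analytic at -3 + I/2 and g(-3 + I/2) ≠ 0 (g is the numerator divided by the remaining denominator factors).

Hence z = -3 + I/2 is a pole of order 4.

Final answer: 4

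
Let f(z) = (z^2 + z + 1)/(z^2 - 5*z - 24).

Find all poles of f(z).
The singularities of f are the zeros of the denominator. Factoring,
  z^2 - 5*z - 24 = (z + 3)*(z - 8)
so the candidates are z = -3, z = 8.

Check the numerator P(z) = z^2 + z + 1 at each one:
  P(-3) = 7 ≠ 0, so z = -3 is a (simple) pole.
  P(8) = 73 ≠ 0, so z = 8 is a (simple) pole.

Poles of f: {-3, 8}

Final answer: {-3, 8}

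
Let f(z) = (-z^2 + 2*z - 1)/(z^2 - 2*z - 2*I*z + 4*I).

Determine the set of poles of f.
The singularities of f are the zeros of the denominator. Factoring,
  z^2 - 2*z - 2*I*z + 4*I = (z - 2*I)*(z - 2)
so the candidates are z = 2*I, z = 2.

Check the numerator P(z) = -z^2 + 2*z - 1 at each one:
  P(2*I) = 3 + 4*I ≠ 0, so z = 2*I is a (simple) pole.
  P(2) = -1 ≠ 0, so z = 2 is a (simple) pole.

Poles of f: {2*I, 2}

Final answer: {2*I, 2}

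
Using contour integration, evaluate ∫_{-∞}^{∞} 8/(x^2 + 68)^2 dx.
sqrt(17)*pi/578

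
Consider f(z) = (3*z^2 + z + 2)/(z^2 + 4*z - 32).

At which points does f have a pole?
The singularities of f are the zeros of the denominator. Factoring,
  z^2 + 4*z - 32 = (z - 4)*(z + 8)
so the candidates are z = 4, z = -8.

Check the numerator P(z) = 3*z^2 + z + 2 at each one:
  P(4) = 54 ≠ 0, so z = 4 is a (simple) pole.
  P(-8) = 186 ≠ 0, so z = -8 is a (simple) pole.

Poles of f: {-8, 4}

Final answer: {-8, 4}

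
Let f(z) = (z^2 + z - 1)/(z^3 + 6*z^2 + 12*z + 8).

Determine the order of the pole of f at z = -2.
3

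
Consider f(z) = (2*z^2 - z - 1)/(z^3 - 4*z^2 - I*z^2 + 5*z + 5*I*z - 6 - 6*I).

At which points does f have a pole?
{2*I, 1 - I, 3}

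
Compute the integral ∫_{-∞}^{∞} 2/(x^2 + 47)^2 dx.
sqrt(47)*pi/2209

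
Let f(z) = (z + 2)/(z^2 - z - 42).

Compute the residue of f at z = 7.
Write f(z) = P(z)/Q(z) with P(z) = z + 2 and Q(z) = z^2 - z - 42.
The denominator factors as Q(z) = (z - 7)*(z + 6), so z = 7 is a simple zero of Q and P is analytic there; z = 7 is therefore a simple pole and
  Res(f, z₀) = P(z₀)/Q'(z₀).

Q'(z) = 2*z - 1, so Q'(7) = 13.
P(7) = 9.

Res(f, 7) = (9)/(13) = 9/13

Final answer: 9/13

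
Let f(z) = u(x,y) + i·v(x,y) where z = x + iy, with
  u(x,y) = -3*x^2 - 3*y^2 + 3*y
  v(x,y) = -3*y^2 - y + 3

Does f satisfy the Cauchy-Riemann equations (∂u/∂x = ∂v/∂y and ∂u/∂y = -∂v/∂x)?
∂u/∂x = -6*x
∂v/∂y = -6*y - 1
∂u/∂y = 3 - 6*y
∂v/∂x = 0
∂u/∂x ≠ ∂v/∂y and ∂u/∂y ≠ -∂v/∂x; the Cauchy-Riemann equations are not satisfied, so f is not analytic.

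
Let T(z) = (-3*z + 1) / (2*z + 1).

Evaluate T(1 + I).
Substitute z = 1 + I:
  numerator:   -3*(1 + I) + 1 = -2 - 3*I
  denominator: 2*(1 + I) + 1 = 3 + 2*I
T(1 + I) = (-2 - 3*I)/(3 + 2*I); multiplying numerator and denominator by the conjugate 3 - 2*I gives (-12 - 5*I)/13 = -12/13 - 5*I/13

Final answer: -12/13 - 5*I/13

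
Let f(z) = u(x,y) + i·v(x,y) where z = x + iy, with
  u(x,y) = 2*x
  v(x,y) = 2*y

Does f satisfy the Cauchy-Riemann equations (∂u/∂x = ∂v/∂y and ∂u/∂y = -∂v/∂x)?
∂u/∂x = 2
∂v/∂y = 2
∂u/∂y = 0
∂v/∂x = 0
∂u/∂x = ∂v/∂y and ∂u/∂y = -∂v/∂x hold identically; f is analytic.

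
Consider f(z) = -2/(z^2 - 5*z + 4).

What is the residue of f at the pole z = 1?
Write f(z) = P(z)/Q(z) with P(z) = -2 and Q(z) = z^2 - 5*z + 4.
The denominator factors as Q(z) = (z - 1)*(z - 4), so z = 1 is a simple zero of Q and P is analytic there; z = 1 is therefore a simple pole and
  Res(f, z₀) = P(z₀)/Q'(z₀).

Q'(z) = 2*z - 5, so Q'(1) = -3.
P(1) = -2.

Res(f, 1) = (-2)/(-3) = 2/3

Final answer: 2/3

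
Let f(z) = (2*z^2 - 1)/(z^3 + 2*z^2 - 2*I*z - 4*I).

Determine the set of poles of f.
The singularities of f are the zeros of the denominator. Factoring,
  z^3 + 2*z^2 - 2*I*z - 4*I = (z - 1 - I)*(z + 1 + I)*(z + 2)
so the candidates are z = 1 + I, z = -1 - I, z = -2.

Check the numerator P(z) = 2*z^2 - 1 at each one:
  P(1 + I) = -1 + 4*I ≠ 0, so z = 1 + I is a (simple) pole.
  P(-1 - I) = -1 + 4*I ≠ 0, so z = -1 - I is a (simple) pole.
  P(-2) = 7 ≠ 0, so z = -2 is a (simple) pole.

Poles of f: {-2, -1 - I, 1 + I}

Final answer: {-2, -1 - I, 1 + I}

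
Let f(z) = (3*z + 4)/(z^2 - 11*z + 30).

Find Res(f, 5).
Write f(z) = P(z)/Q(z) with P(z) = 3*z + 4 and Q(z) = z^2 - 11*z + 30.
The denominator factors as Q(z) = (z - 5)*(z - 6), so z = 5 is a simple zero of Q and P is analytic there; z = 5 is therefore a simple pole and
  Res(f, z₀) = P(z₀)/Q'(z₀).

Q'(z) = 2*z - 11, so Q'(5) = -1.
P(5) = 19.

Res(f, 5) = (19)/(-1) = -19

Final answer: -19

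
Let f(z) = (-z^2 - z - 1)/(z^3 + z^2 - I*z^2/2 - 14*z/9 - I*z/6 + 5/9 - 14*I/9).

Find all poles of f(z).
The singularities of f are the zeros of the denominator. Factoring,
  z^3 + z^2 - I*z^2/2 - 14*z/9 - I*z/6 + 5/9 - 14*I/9 = (z - 1 - 2*I/3)*(z + 2*I/3)*(z + 2 - I/2)
so the candidates are z = 1 + 2*I/3, z = -2*I/3, z = -2 + I/2.

Check the numerator P(z) = -z^2 - z - 1 at each one:
  P(1 + 2*I/3) = -23/9 - 2*I ≠ 0, so z = 1 + 2*I/3 is a (simple) pole.
  P(-2*I/3) = -5/9 + 2*I/3 ≠ 0, so z = -2*I/3 is a (simple) pole.
  P(-2 + I/2) = -11/4 + 3*I/2 ≠ 0, so z = -2 + I/2 is a (simple) pole.

Poles of f: {-2 + I/2, -2*I/3, 1 + 2*I/3}

Final answer: {-2 + I/2, -2*I/3, 1 + 2*I/3}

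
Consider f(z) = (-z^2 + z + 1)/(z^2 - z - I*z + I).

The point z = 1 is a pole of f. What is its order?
1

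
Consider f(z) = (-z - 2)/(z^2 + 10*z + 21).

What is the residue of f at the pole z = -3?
Write f(z) = P(z)/Q(z) with P(z) = -z - 2 and Q(z) = z^2 + 10*z + 21.
The denominator factors as Q(z) = (z + 3)*(z + 7), so z = -3 is a simple zero of Q and P is analytic there; z = -3 is therefore a simple pole and
  Res(f, z₀) = P(z₀)/Q'(z₀).

Q'(z) = 2*z + 10, so Q'(-3) = 4.
P(-3) = 1.

Res(f, -3) = (1)/(4) = 1/4

Final answer: 1/4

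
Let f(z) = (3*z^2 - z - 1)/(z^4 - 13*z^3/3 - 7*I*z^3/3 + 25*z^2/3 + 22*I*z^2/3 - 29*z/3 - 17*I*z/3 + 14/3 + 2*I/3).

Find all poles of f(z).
The singularities of f are the zeros of the denominator. Factoring,
  z^4 - 13*z^3/3 - 7*I*z^3/3 + 25*z^2/3 + 22*I*z^2/3 - 29*z/3 - 17*I*z/3 + 14/3 + 2*I/3 = (z - 1)*(z - 1 - 3*I)*(z - 2)*(z - 1/3 + 2*I/3)
so the candidates are z = 1, z = 1 + 3*I, z = 2, z = 1/3 - 2*I/3.

Check the numerator P(z) = 3*z^2 - z - 1 at each one:
  P(1) = 1 ≠ 0, so z = 1 is a (simple) pole.
  P(1 + 3*I) = -26 + 15*I ≠ 0, so z = 1 + 3*I is a (simple) pole.
  P(2) = 9 ≠ 0, so z = 2 is a (simple) pole.
  P(1/3 - 2*I/3) = -7/3 - 2*I/3 ≠ 0, so z = 1/3 - 2*I/3 is a (simple) pole.

Poles of f: {1/3 - 2*I/3, 1, 1 + 3*I, 2}

Final answer: {1/3 - 2*I/3, 1, 1 + 3*I, 2}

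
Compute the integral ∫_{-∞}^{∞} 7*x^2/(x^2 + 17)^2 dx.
Let f(z) = 7*z^2/(z^2 + 17)^2. The denominator has no real zeros and deg Q - deg P = 2 ≥ 2, so the integral of f over the upper semicircle |z| = R tends to 0 as R → ∞. Closing the contour in the upper half-plane,
  ∫_{-∞}^{∞} f(x) dx = 2πi · Σ Res(f, z_k)  over the poles with Im z_k > 0.

Zeros of the denominator: z^2 + 17 = 0 gives z = ±sqrt(17)*I.
Upper half-plane: z = sqrt(17)*I (a pole of order 2).

Write f(z) = g(z)/(z - sqrt(17)*I)^2 with g(z) = 7*z^2/(z + sqrt(17)*I)^2. For a double pole, Res(f, z₀) = g'(z₀):
  g'(z) = 14*sqrt(17)*I*z/(z + sqrt(17)*I)^3
  Res(f, sqrt(17)*I) = g'(sqrt(17)*I) = -7*sqrt(17)*I/68

∫_{-∞}^{∞} f(x) dx = 2πi · (-7*sqrt(17)*I/68) = 7*sqrt(17)*pi/34

Final answer: 7*sqrt(17)*pi/34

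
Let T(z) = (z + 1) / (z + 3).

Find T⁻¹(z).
Set w = T(z) = (z + 1) / (z + 3) and solve for z:
  w*(z + 3) = z + 1
  3*w + z*(w - 1) - 1 = 0
  z*(w - 1) = 1 - 3*w
  z = (3*w - 1)/(1 - w)
Renaming the variable, T⁻¹(z) = (3*z - 1)/(-z + 1) = (-3*z + 1)/(z - 1).
(Check: ad - bc = 2 ≠ 0, so T is invertible.)

Final answer: (-3*z + 1)/(z - 1)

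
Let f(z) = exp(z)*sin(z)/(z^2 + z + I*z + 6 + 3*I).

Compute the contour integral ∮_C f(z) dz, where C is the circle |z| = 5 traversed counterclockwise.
By the residue theorem, ∮_C f(z) dz = 2πi · (sum of the residues of f at the poles inside |z| = 5).

The denominator factors as (z + 1 - 2*I)*(z + 3*I), so the singularities of f are simple poles at z = -1 + 2*I, z = -3*I.
  |-1 + 2*I|² = 5 < 25 = 5², so this pole is inside the contour.
  |-3*I|² = 9 < 25 = 5², so this pole is inside the contour.

With P(z) = exp(z)*sin(z) and Q(z) = z^2 + z + I*z + 6 + 3*I, each pole is simple, so Res(f, z₀) = P(z₀)/Q'(z₀) with Q'(z) = 2*z + 1 + I.
  Res(f, -1 + 2*I) = P(-1 + 2*I)/Q'(-1 + 2*I) = (-exp(-1 + 2*I)*sin(1 - 2*I))/(-1 + 5*I) = (1/26 + 5*I/26)*exp(-1 + 2*I)*sin(1 - 2*I)
  Res(f, -3*I) = P(-3*I)/Q'(-3*I) = (-I*exp(-3*I)*sinh(3))/(1 - 5*I) = (5/26 - I/26)*exp(-3*I)*sinh(3)

Sum of residues inside C: (1/26 + 5*I/26)*exp(-1 + 2*I)*sin(1 - 2*I) + (5/26 - I/26)*exp(-3*I)*sinh(3)
∮_C f(z) dz = 2πi · ((1/26 + 5*I/26)*exp(-1 + 2*I)*sin(1 - 2*I) + (5/26 - I/26)*exp(-3*I)*sinh(3)) = pi*(1/13 + 5*I/13)*exp(-3*I)*sinh(3) + pi*(-5/13 + I/13)*exp(-1 + 2*I)*sin(1 - 2*I)

Final answer: pi*(1/13 + 5*I/13)*exp(-3*I)*sinh(3) + pi*(-5/13 + I/13)*exp(-1 + 2*I)*sin(1 - 2*I)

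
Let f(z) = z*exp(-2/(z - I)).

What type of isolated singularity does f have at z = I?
essential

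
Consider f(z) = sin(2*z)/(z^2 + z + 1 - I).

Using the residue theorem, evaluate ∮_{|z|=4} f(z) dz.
pi*(4/5 + 2*I/5)*sin(2 + 2*I) + pi*(-2/5 + 4*I/5)*sinh(2)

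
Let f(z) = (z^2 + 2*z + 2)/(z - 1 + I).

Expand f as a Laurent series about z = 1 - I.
(4 - 4*I)/(z - 1 + I) + 4 - 2*I + (z - 1 + I)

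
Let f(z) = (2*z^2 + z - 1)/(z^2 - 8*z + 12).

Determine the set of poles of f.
{2, 6}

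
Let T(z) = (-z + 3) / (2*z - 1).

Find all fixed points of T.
{-sqrt(6)/2, sqrt(6)/2}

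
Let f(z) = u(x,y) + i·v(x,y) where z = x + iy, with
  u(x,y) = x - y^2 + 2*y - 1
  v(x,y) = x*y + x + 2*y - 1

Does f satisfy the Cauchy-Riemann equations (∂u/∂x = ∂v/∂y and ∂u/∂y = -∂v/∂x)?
∂u/∂x = 1
∂v/∂y = x + 2
∂u/∂y = 2 - 2*y
∂v/∂x = y + 1
∂u/∂x ≠ ∂v/∂y and ∂u/∂y ≠ -∂v/∂x; the Cauchy-Riemann equations are not satisfied, so f is not analytic.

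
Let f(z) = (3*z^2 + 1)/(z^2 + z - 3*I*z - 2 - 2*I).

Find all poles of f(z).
The singularities of f are the zeros of the denominator. Factoring,
  z^2 + z - 3*I*z - 2 - 2*I = (z + 1 - I)*(z - 2*I)
so the candidates are z = -1 + I, z = 2*I.

Check the numerator P(z) = 3*z^2 + 1 at each one:
  P(-1 + I) = 1 - 6*I ≠ 0, so z = -1 + I is a (simple) pole.
  P(2*I) = -11 ≠ 0, so z = 2*I is a (simple) pole.

Poles of f: {-1 + I, 2*I}

Final answer: {-1 + I, 2*I}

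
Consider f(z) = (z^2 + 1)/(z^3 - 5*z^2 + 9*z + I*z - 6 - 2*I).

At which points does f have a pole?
The singularities of f are the zeros of the denominator. Factoring,
  z^3 - 5*z^2 + 9*z + I*z - 6 - 2*I = (z - 2)*(z - 1 - I)*(z - 2 + I)
so the candidates are z = 2, z = 1 + I, z = 2 - I.

Check the numerator P(z) = z^2 + 1 at each one:
  P(2) = 5 ≠ 0, so z = 2 is a (simple) pole.
  P(1 + I) = 1 + 2*I ≠ 0, so z = 1 + I is a (simple) pole.
  P(2 - I) = 4 - 4*I ≠ 0, so z = 2 - I is a (simple) pole.

Poles of f: {1 + I, 2 - I, 2}

Final answer: {1 + I, 2 - I, 2}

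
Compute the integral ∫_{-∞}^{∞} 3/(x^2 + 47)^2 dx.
3*sqrt(47)*pi/4418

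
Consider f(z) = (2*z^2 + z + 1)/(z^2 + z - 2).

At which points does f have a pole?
The singularities of f are the zeros of the denominator. Factoring,
  z^2 + z - 2 = (z + 2)*(z - 1)
so the candidates are z = -2, z = 1.

Check the numerator P(z) = 2*z^2 + z + 1 at each one:
  P(-2) = 7 ≠ 0, so z = -2 is a (simple) pole.
  P(1) = 4 ≠ 0, so z = 1 is a (simple) pole.

Poles of f: {-2, 1}

Final answer: {-2, 1}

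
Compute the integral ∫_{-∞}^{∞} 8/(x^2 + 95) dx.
Let f(z) = 8/(z^2 + 95). The denominator has no real zeros and deg Q - deg P = 2 ≥ 2, so the integral of f over the upper semicircle |z| = R tends to 0 as R → ∞. Closing the contour in the upper half-plane,
  ∫_{-∞}^{∞} f(x) dx = 2πi · Σ Res(f, z_k)  over the poles with Im z_k > 0.

Zeros of the denominator: z^2 + 95 = 0 gives z = ±sqrt(95)*I.
Upper half-plane: z = sqrt(95)*I (simple).

Each pole is a simple zero of Q(z) = z^2 + 95, so Res(f, z₀) = P(z₀)/Q'(z₀) with P(z) = 8, Q'(z) = 2*z:
  Res(f, sqrt(95)*I) = (8)/(2*sqrt(95)*I) = -4*sqrt(95)*I/95

∫_{-∞}^{∞} f(x) dx = 2πi · (-4*sqrt(95)*I/95) = 8*sqrt(95)*pi/95

Final answer: 8*sqrt(95)*pi/95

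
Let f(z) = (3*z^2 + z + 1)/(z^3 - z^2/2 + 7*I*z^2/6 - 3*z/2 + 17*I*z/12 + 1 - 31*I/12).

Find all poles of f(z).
The singularities of f are the zeros of the denominator. Factoring,
  z^3 - z^2/2 + 7*I*z^2/6 - 3*z/2 + 17*I*z/12 + 1 - 31*I/12 = (z - 1)*(z - 1 + 3*I/2)*(z + 3/2 - I/3)
so the candidates are z = 1, z = 1 - 3*I/2, z = -3/2 + I/3.

Check the numerator P(z) = 3*z^2 + z + 1 at each one:
  P(1) = 5 ≠ 0, so z = 1 is a (simple) pole.
  P(1 - 3*I/2) = -7/4 - 21*I/2 ≠ 0, so z = 1 - 3*I/2 is a (simple) pole.
  P(-3/2 + I/3) = 71/12 - 8*I/3 ≠ 0, so z = -3/2 + I/3 is a (simple) pole.

Poles of f: {-3/2 + I/3, 1 - 3*I/2, 1}

Final answer: {-3/2 + I/3, 1 - 3*I/2, 1}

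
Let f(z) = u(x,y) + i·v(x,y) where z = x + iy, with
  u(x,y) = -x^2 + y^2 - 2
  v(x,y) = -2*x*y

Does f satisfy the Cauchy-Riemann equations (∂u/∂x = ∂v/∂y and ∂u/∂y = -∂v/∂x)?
∂u/∂x = -2*x
∂v/∂y = -2*x
∂u/∂y = 2*y
∂v/∂x = -2*y
∂u/∂x = ∂v/∂y and ∂u/∂y = -∂v/∂x hold identically; f is analytic.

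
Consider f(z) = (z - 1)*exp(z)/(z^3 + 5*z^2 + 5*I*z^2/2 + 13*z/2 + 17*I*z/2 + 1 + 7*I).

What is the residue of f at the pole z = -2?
(1 - I)*exp(-2)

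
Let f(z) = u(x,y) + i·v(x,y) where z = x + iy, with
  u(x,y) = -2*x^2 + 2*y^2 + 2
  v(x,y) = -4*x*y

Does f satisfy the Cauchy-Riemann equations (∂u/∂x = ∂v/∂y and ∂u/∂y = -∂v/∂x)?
∂u/∂x = -4*x
∂v/∂y = -4*x
∂u/∂y = 4*y
∂v/∂x = -4*y
∂u/∂x = ∂v/∂y and ∂u/∂y = -∂v/∂x hold identically; f is analytic.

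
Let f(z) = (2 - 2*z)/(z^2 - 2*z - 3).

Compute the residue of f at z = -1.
Write f(z) = P(z)/Q(z) with P(z) = 2 - 2*z and Q(z) = z^2 - 2*z - 3.
The denominator factors as Q(z) = (z - 3)*(z + 1), so z = -1 is a simple zero of Q and P is analytic there; z = -1 is therefore a simple pole and
  Res(f, z₀) = P(z₀)/Q'(z₀).

Q'(z) = 2*z - 2, so Q'(-1) = -4.
P(-1) = 4.

Res(f, -1) = (4)/(-4) = -1

Final answer: -1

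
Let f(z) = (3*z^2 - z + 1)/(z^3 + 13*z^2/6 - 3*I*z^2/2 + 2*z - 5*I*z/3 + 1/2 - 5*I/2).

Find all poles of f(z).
The singularities of f are the zeros of the denominator. Factoring,
  z^3 + 13*z^2/6 - 3*I*z^2/2 + 2*z - 5*I*z/3 + 1/2 - 5*I/2 = (z + 2/3 + I)*(z - I)*(z + 3/2 - 3*I/2)
so the candidates are z = -2/3 - I, z = I, z = -3/2 + 3*I/2.

Check the numerator P(z) = 3*z^2 - z + 1 at each one:
  P(-2/3 - I) = 5*I ≠ 0, so z = -2/3 - I is a (simple) pole.
  P(I) = -2 - I ≠ 0, so z = I is a (simple) pole.
  P(-3/2 + 3*I/2) = 5/2 - 15*I ≠ 0, so z = -3/2 + 3*I/2 is a (simple) pole.

Poles of f: {-3/2 + 3*I/2, -2/3 - I, I}

Final answer: {-3/2 + 3*I/2, -2/3 - I, I}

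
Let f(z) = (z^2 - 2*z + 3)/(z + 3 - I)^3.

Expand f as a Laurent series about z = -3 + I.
(17 - 8*I)/(z + 3 - I)^3 + (-8 + 2*I)/(z + 3 - I)^2 + 1/(z + 3 - I)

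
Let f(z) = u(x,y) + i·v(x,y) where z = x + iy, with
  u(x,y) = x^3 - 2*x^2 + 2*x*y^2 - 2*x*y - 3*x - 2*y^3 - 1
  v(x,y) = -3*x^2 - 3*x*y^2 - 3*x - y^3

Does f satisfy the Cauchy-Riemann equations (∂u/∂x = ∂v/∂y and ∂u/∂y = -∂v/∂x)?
∂u/∂x = 3*x^2 - 4*x + 2*y^2 - 2*y - 3
∂v/∂y = -6*x*y - 3*y^2
∂u/∂y = 4*x*y - 2*x - 6*y^2
∂v/∂x = -6*x - 3*y^2 - 3
∂u/∂x ≠ ∂v/∂y and ∂u/∂y ≠ -∂v/∂x; the Cauchy-Riemann equations are not satisfied, so f is not analytic.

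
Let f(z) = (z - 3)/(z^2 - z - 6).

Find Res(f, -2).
1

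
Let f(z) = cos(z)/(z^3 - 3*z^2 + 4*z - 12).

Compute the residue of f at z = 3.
Write f(z) = P(z)/Q(z) with P(z) = cos(z) and Q(z) = z^3 - 3*z^2 + 4*z - 12.
The denominator factors as Q(z) = (z + 2*I)*(z - 3)*(z - 2*I), so z = 3 is a simple zero of Q and P is analytic there; z = 3 is therefore a simple pole and
  Res(f, z₀) = P(z₀)/Q'(z₀).

Q'(z) = 3*z^2 - 6*z + 4, so Q'(3) = 13.
P(3) = cos(3).

Res(f, 3) = (cos(3))/(13) = cos(3)/13

Final answer: cos(3)/13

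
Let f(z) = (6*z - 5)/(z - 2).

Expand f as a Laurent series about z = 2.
7/(z - 2) + 6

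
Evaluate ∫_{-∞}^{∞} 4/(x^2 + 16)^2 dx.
Let f(z) = 4/(z^2 + 16)^2. The denominator has no real zeros and deg Q - deg P = 4 ≥ 2, so the integral of f over the upper semicircle |z| = R tends to 0 as R → ∞. Closing the contour in the upper half-plane,
  ∫_{-∞}^{∞} f(x) dx = 2πi · Σ Res(f, z_k)  over the poles with Im z_k > 0.

Zeros of the denominator: z^2 + 16 = 0 gives z = ±4*I.
Upper half-plane: z = 4*I (a pole of order 2).

Write f(z) = g(z)/(z - 4*I)^2 with g(z) = 4/(z + 4*I)^2. For a double pole, Res(f, z₀) = g'(z₀):
  g'(z) = -8/(z + 4*I)^3
  Res(f, 4*I) = g'(4*I) = -I/64

∫_{-∞}^{∞} f(x) dx = 2πi · (-I/64) = pi/32

Final answer: pi/32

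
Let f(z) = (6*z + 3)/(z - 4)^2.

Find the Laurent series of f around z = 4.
27/(z - 4)^2 + 6/(z - 4)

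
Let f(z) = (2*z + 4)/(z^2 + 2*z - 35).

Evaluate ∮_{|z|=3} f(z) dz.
By the residue theorem, ∮_C f(z) dz = 2πi · (sum of the residues of f at the poles inside |z| = 3).

The denominator factors as (z + 7)*(z - 5), so the singularities of f are simple poles at z = -7, z = 5.
  |-7|² = 49 > 9 = 3², so this pole is outside the contour.
  |5|² = 25 > 9 = 3², so this pole is outside the contour.

No pole lies inside the contour, so f is analytic on and inside C and the integral is 0 (Cauchy's theorem).

Final answer: 0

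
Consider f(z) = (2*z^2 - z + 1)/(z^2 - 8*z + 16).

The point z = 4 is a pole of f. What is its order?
2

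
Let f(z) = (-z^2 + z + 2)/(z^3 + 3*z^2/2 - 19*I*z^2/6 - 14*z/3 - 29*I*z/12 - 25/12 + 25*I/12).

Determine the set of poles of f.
The singularities of f are the zeros of the denominator. Factoring,
  z^3 + 3*z^2/2 - 19*I*z^2/6 - 14*z/3 - 29*I*z/12 - 25/12 + 25*I/12 = (z - 1 - I)*(z + 1/2 - 2*I/3)*(z + 2 - 3*I/2)
so the candidates are z = 1 + I, z = -1/2 + 2*I/3, z = -2 + 3*I/2.

Check the numerator P(z) = -z^2 + z + 2 at each one:
  P(1 + I) = 3 - I ≠ 0, so z = 1 + I is a (simple) pole.
  P(-1/2 + 2*I/3) = 61/36 + 4*I/3 ≠ 0, so z = -1/2 + 2*I/3 is a (simple) pole.
  P(-2 + 3*I/2) = -7/4 + 15*I/2 ≠ 0, so z = -2 + 3*I/2 is a (simple) pole.

Poles of f: {-2 + 3*I/2, -1/2 + 2*I/3, 1 + I}

Final answer: {-2 + 3*I/2, -1/2 + 2*I/3, 1 + I}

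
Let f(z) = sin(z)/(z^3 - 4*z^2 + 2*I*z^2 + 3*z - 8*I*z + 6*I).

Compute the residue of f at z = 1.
Write f(z) = P(z)/Q(z) with P(z) = sin(z) and Q(z) = z^3 - 4*z^2 + 2*I*z^2 + 3*z - 8*I*z + 6*I.
The denominator factors as Q(z) = (z - 1)*(z - 3)*(z + 2*I), so z = 1 is a simple zero of Q and P is analytic there; z = 1 is therefore a simple pole and
  Res(f, z₀) = P(z₀)/Q'(z₀).

Q'(z) = 3*z^2 - 8*z + 4*I*z + 3 - 8*I, so Q'(1) = -2 - 4*I.
P(1) = sin(1).

Res(f, 1) = (sin(1))/(-2 - 4*I) = (-1/10 + I/5)*sin(1)

Final answer: (-1/10 + I/5)*sin(1)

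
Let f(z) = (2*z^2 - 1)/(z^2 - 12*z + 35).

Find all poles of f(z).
{5, 7}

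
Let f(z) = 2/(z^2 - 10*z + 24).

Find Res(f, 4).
Write f(z) = P(z)/Q(z) with P(z) = 2 and Q(z) = z^2 - 10*z + 24.
The denominator factors as Q(z) = (z - 6)*(z - 4), so z = 4 is a simple zero of Q and P is analytic there; z = 4 is therefore a simple pole and
  Res(f, z₀) = P(z₀)/Q'(z₀).

Q'(z) = 2*z - 10, so Q'(4) = -2.
P(4) = 2.

Res(f, 4) = (2)/(-2) = -1

Final answer: -1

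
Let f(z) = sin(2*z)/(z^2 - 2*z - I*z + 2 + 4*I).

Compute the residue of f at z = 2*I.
Write f(z) = P(z)/Q(z) with P(z) = sin(2*z) and Q(z) = z^2 - 2*z - I*z + 2 + 4*I.
The denominator factors as Q(z) = (z - 2*I)*(z - 2 + I), so z = 2*I is a simple zero of Q and P is analytic there; z = 2*I is therefore a simple pole and
  Res(f, z₀) = P(z₀)/Q'(z₀).

Q'(z) = 2*z - 2 - I, so Q'(2*I) = -2 + 3*I.
P(2*I) = I*sinh(4).

Res(f, 2*I) = (I*sinh(4))/(-2 + 3*I) = (3/13 - 2*I/13)*sinh(4)

Final answer: (3/13 - 2*I/13)*sinh(4)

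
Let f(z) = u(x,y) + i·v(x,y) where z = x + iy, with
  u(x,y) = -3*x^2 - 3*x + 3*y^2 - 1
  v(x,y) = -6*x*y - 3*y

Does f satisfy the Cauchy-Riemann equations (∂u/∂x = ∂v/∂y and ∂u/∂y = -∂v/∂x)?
∂u/∂x = -6*x - 3
∂v/∂y = -6*x - 3
∂u/∂y = 6*y
∂v/∂x = -6*y
∂u/∂x = ∂v/∂y and ∂u/∂y = -∂v/∂x hold identically; f is analytic.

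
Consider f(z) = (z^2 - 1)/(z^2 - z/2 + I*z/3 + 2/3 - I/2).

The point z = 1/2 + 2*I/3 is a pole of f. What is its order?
Factor the denominator:
  z^2 - z/2 + I*z/3 + 2/3 - I/2 = (z - 1/2 - 2*I/3)*(z + I)

The numerator P(z) = z^2 - 1 has P(1/2 + 2*I/3) = -43/36 + 2*I/3 ≠ 0, so no factor of (z - 1/2 - 2*I/3) cancels.
Near z = 1/2 + 2*I/3 we can therefore write f(z) = g(z)/(z - 1/2 - 2*I/3) with g analytic at 1/2 + 2*I/3 and g(1/2 + 2*I/3) ≠ 0 (g is the numerator divided by the remaining denominator factors).

Hence z = 1/2 + 2*I/3 is a pole of order 1.

Final answer: 1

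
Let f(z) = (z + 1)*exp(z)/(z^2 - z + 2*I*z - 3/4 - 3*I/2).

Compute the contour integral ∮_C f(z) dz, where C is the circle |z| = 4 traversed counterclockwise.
By the residue theorem, ∮_C f(z) dz = 2πi · (sum of the residues of f at the poles inside |z| = 4).

The denominator factors as (z - 1 + I/2)*(z + 3*I/2), so the singularities of f are simple poles at z = 1 - I/2, z = -3*I/2.
  |1 - I/2|² = 5/4 < 16 = 4², so this pole is inside the contour.
  |-3*I/2|² = 9/4 < 16 = 4², so this pole is inside the contour.

With P(z) = (z + 1)*exp(z) and Q(z) = z^2 - z + 2*I*z - 3/4 - 3*I/2, each pole is simple, so Res(f, z₀) = P(z₀)/Q'(z₀) with Q'(z) = 2*z - 1 + 2*I.
  Res(f, 1 - I/2) = P(1 - I/2)/Q'(1 - I/2) = ((2 - I/2)*exp(1 - I/2))/(1 + I) = (3/4 - 5*I/4)*exp(1 - I/2)
  Res(f, -3*I/2) = P(-3*I/2)/Q'(-3*I/2) = ((1 - 3*I/2)*exp(-3*I/2))/(-1 - I) = (1/4 + 5*I/4)*exp(-3*I/2)

Sum of residues inside C: (3/4 - 5*I/4)*exp(1 - I/2) + (1/4 + 5*I/4)*exp(-3*I/2)
∮_C f(z) dz = 2πi · ((3/4 - 5*I/4)*exp(1 - I/2) + (1/4 + 5*I/4)*exp(-3*I/2)) = pi*(5/2 + 3*I/2)*exp(1 - I/2) + pi*(-5/2 + I/2)*exp(-3*I/2)

Final answer: pi*(5/2 + 3*I/2)*exp(1 - I/2) + pi*(-5/2 + I/2)*exp(-3*I/2)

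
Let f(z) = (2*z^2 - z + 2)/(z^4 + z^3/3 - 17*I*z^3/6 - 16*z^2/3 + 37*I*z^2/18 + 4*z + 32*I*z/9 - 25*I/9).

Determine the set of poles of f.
The singularities of f are the zeros of the denominator. Factoring,
  z^4 + z^3/3 - 17*I*z^3/6 - 16*z^2/3 + 37*I*z^2/18 + 4*z + 32*I*z/9 - 25*I/9 = (z + 1/3 - I)*(z - 1 - I/3)*(z + 2 - 3*I/2)*(z - 1)
so the candidates are z = -1/3 + I, z = 1 + I/3, z = -2 + 3*I/2, z = 1.

Check the numerator P(z) = 2*z^2 - z + 2 at each one:
  P(-1/3 + I) = 5/9 - 7*I/3 ≠ 0, so z = -1/3 + I is a (simple) pole.
  P(1 + I/3) = 25/9 + I ≠ 0, so z = 1 + I/3 is a (simple) pole.
  P(-2 + 3*I/2) = 15/2 - 27*I/2 ≠ 0, so z = -2 + 3*I/2 is a (simple) pole.
  P(1) = 3 ≠ 0, so z = 1 is a (simple) pole.

Poles of f: {-2 + 3*I/2, -1/3 + I, 1, 1 + I/3}

Final answer: {-2 + 3*I/2, -1/3 + I, 1, 1 + I/3}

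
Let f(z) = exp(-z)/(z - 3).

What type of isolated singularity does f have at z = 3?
pole of order 1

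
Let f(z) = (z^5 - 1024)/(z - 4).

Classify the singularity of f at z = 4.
The numerator vanishes at z = 4 ((4)^5 = 1024), so it is divisible by z - 4:
  z^5 - 1024 = (z - 4)*(z^4 + 4*z^3 + 16*z^2 + 64*z + 256)
Hence for z ≠ 4, f(z) = z^4 + 4*z^3 + 16*z^2 + 64*z + 256, a polynomial, and lim_{z→4} f(z) = 1280 is finite.
So the singularity is removable.

Final answer: removable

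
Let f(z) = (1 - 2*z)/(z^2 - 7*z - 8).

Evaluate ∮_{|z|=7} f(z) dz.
-2*I*pi/3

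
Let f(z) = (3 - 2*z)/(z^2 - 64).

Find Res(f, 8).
-13/16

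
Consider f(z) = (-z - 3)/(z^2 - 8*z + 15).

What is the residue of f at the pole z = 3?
Write f(z) = P(z)/Q(z) with P(z) = -z - 3 and Q(z) = z^2 - 8*z + 15.
The denominator factors as Q(z) = (z - 3)*(z - 5), so z = 3 is a simple zero of Q and P is analytic there; z = 3 is therefore a simple pole and
  Res(f, z₀) = P(z₀)/Q'(z₀).

Q'(z) = 2*z - 8, so Q'(3) = -2.
P(3) = -6.

Res(f, 3) = (-6)/(-2) = 3

Final answer: 3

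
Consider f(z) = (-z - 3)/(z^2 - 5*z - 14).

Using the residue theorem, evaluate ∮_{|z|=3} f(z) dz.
2*I*pi/9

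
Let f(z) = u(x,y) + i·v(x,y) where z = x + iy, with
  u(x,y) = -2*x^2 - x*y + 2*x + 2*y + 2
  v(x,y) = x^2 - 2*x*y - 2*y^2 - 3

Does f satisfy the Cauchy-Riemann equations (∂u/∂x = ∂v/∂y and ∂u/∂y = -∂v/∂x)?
∂u/∂x = -4*x - y + 2
∂v/∂y = -2*x - 4*y
∂u/∂y = 2 - x
∂v/∂x = 2*x - 2*y
∂u/∂x ≠ ∂v/∂y and ∂u/∂y ≠ -∂v/∂x; the Cauchy-Riemann equations are not satisfied, so f is not analytic.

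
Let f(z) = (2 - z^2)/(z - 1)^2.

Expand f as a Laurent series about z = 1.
Put w = z - (1), i.e. z = w + 1. The denominator is w^2, so it suffices to rewrite the numerator in powers of w.

P(z) = 2 - z^2
P(w + 1) = 1 - 2*w - w^2

Dividing each term by w^2:
  f = 1/w^2 - 2/w - 1

Substituting back w = z - 1:
  f(z) = 1/(z - 1)^2 - 2/(z - 1) - 1

The series is finite because the numerator is a polynomial; the negative powers form the principal part, and the coefficient of 1/(z - 1) gives Res(f, 1) = -2.

Final answer: 1/(z - 1)^2 - 2/(z - 1) - 1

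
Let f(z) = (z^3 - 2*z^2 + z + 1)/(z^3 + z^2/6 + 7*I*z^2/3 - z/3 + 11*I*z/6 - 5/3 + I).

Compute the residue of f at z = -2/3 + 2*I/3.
Write f(z) = P(z)/Q(z) with P(z) = z^3 - 2*z^2 + z + 1 and Q(z) = z^3 + z^2/6 + 7*I*z^2/3 - z/3 + 11*I*z/6 - 5/3 + I.
The denominator factors as Q(z) = (z + 2/3 - 2*I/3)*(z + I)*(z - 1/2 + 2*I), so z = -2/3 + 2*I/3 is a simple zero of Q and P is analytic there; z = -2/3 + 2*I/3 is therefore a simple pole and
  Res(f, z₀) = P(z₀)/Q'(z₀).

Q'(z) = 3*z^2 + z/3 + 14*I*z/3 - 1/3 + 11*I/6, so Q'(-2/3 + 2*I/3) = -11/3 - 67*I/18.
P(-2/3 + 2*I/3) = 25/27 + 82*I/27.

Res(f, -2/3 + 2*I/3) = (25/27 + 82*I/27)/(-11/3 - 67*I/18) = -14288/26535 - 7474*I/26535

Final answer: -14288/26535 - 7474*I/26535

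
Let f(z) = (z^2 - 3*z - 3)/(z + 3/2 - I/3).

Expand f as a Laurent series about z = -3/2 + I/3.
(131/36 - 2*I)/(z + 3/2 - I/3) - 6 + 2*I/3 + (z + 3/2 - I/3)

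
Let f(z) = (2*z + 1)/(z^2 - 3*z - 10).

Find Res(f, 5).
11/7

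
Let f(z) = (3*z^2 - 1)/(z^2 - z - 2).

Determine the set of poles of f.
The singularities of f are the zeros of the denominator. Factoring,
  z^2 - z - 2 = (z - 2)*(z + 1)
so the candidates are z = 2, z = -1.

Check the numerator P(z) = 3*z^2 - 1 at each one:
  P(2) = 11 ≠ 0, so z = 2 is a (simple) pole.
  P(-1) = 2 ≠ 0, so z = -1 is a (simple) pole.

Poles of f: {-1, 2}

Final answer: {-1, 2}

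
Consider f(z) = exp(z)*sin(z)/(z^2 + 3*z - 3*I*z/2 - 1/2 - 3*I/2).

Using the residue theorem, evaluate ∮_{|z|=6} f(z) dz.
By the residue theorem, ∮_C f(z) dz = 2πi · (sum of the residues of f at the poles inside |z| = 6).

The denominator factors as (z + 3 - I)*(z - I/2), so the singularities of f are simple poles at z = -3 + I, z = I/2.
  |-3 + I|² = 10 < 36 = 6², so this pole is inside the contour.
  |I/2|² = 1/4 < 36 = 6², so this pole is inside the contour.

With P(z) = exp(z)*sin(z) and Q(z) = z^2 + 3*z - 3*I*z/2 - 1/2 - 3*I/2, each pole is simple, so Res(f, z₀) = P(z₀)/Q'(z₀) with Q'(z) = 2*z + 3 - 3*I/2.
  Res(f, -3 + I) = P(-3 + I)/Q'(-3 + I) = (-exp(-3 + I)*sin(3 - I))/(-3 + I/2) = (12/37 + 2*I/37)*exp(-3 + I)*sin(3 - I)
  Res(f, I/2) = P(I/2)/Q'(I/2) = (I*exp(I/2)*sinh(1/2))/(3 - I/2) = (-2/37 + 12*I/37)*exp(I/2)*sinh(1/2)

Sum of residues inside C: (12/37 + 2*I/37)*exp(-3 + I)*sin(3 - I) + (-2/37 + 12*I/37)*exp(I/2)*sinh(1/2)
∮_C f(z) dz = 2πi · ((12/37 + 2*I/37)*exp(-3 + I)*sin(3 - I) + (-2/37 + 12*I/37)*exp(I/2)*sinh(1/2)) = pi*(-24/37 - 4*I/37)*exp(I/2)*sinh(1/2) + pi*(-4/37 + 24*I/37)*exp(-3 + I)*sin(3 - I)

Final answer: pi*(-24/37 - 4*I/37)*exp(I/2)*sinh(1/2) + pi*(-4/37 + 24*I/37)*exp(-3 + I)*sin(3 - I)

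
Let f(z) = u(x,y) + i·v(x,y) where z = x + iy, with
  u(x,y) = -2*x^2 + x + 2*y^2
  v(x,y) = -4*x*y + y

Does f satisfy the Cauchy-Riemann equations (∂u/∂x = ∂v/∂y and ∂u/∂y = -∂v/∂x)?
∂u/∂x = 1 - 4*x
∂v/∂y = 1 - 4*x
∂u/∂y = 4*y
∂v/∂x = -4*y
∂u/∂x = ∂v/∂y and ∂u/∂y = -∂v/∂x hold identically; f is analytic.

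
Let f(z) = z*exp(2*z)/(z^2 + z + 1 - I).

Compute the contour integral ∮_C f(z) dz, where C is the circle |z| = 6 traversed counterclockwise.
pi*(-2/5 + 4*I/5)*exp(2*I) + pi*(2/5 + 6*I/5)*exp(-2 - 2*I)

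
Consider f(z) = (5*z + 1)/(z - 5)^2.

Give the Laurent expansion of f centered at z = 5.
Put w = z - (5), i.e. z = w + 5. The denominator is w^2, so it suffices to rewrite the numerator in powers of w.

P(z) = 5*z + 1
P(w + 5) = 26 + 5*w

Dividing each term by w^2:
  f = 26/w^2 + 5/w

Substituting back w = z - 5:
  f(z) = 26/(z - 5)^2 + 5/(z - 5)

The series is finite because the numerator is a polynomial; the negative powers form the principal part, and the coefficient of 1/(z - 5) gives Res(f, 5) = 5.

Final answer: 26/(z - 5)^2 + 5/(z - 5)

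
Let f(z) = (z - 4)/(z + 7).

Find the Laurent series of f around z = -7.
-11/(z + 7) + 1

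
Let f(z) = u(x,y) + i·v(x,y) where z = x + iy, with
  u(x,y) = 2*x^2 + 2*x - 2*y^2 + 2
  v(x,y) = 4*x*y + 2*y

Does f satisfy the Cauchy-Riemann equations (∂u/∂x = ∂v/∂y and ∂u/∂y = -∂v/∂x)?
∂u/∂x = 4*x + 2
∂v/∂y = 4*x + 2
∂u/∂y = -4*y
∂v/∂x = 4*y
∂u/∂x = ∂v/∂y and ∂u/∂y = -∂v/∂x hold identically; f is analytic.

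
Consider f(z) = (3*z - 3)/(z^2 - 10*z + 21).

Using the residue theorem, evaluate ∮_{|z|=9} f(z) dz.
By the residue theorem, ∮_C f(z) dz = 2πi · (sum of the residues of f at the poles inside |z| = 9).

The denominator factors as (z - 3)*(z - 7), so the singularities of f are simple poles at z = 3, z = 7.
  |3|² = 9 < 81 = 9², so this pole is inside the contour.
  |7|² = 49 < 81 = 9², so this pole is inside the contour.

With P(z) = 3*z - 3 and Q(z) = z^2 - 10*z + 21, each pole is simple, so Res(f, z₀) = P(z₀)/Q'(z₀) with Q'(z) = 2*z - 10.
  Res(f, 3) = P(3)/Q'(3) = (6)/(-4) = -3/2
  Res(f, 7) = P(7)/Q'(7) = (18)/(4) = 9/2

Sum of residues inside C: 3
∮_C f(z) dz = 2πi · (3) = 6*I*pi

Final answer: 6*I*pi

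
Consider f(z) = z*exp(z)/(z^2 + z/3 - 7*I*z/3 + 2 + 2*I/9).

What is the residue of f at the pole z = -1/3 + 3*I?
Write f(z) = P(z)/Q(z) with P(z) = z*exp(z) and Q(z) = z^2 + z/3 - 7*I*z/3 + 2 + 2*I/9.
The denominator factors as Q(z) = (z + 1/3 - 3*I)*(z + 2*I/3), so z = -1/3 + 3*I is a simple zero of Q and P is analytic there; z = -1/3 + 3*I is therefore a simple pole and
  Res(f, z₀) = P(z₀)/Q'(z₀).

Q'(z) = 2*z + 1/3 - 7*I/3, so Q'(-1/3 + 3*I) = -1/3 + 11*I/3.
P(-1/3 + 3*I) = (-1/3 + 3*I)*exp(-1/3 + 3*I).

Res(f, -1/3 + 3*I) = ((-1/3 + 3*I)*exp(-1/3 + 3*I))/(-1/3 + 11*I/3) = (50/61 + I/61)*exp(-1/3 + 3*I)

Final answer: (50/61 + I/61)*exp(-1/3 + 3*I)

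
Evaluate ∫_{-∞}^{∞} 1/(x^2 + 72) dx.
sqrt(2)*pi/12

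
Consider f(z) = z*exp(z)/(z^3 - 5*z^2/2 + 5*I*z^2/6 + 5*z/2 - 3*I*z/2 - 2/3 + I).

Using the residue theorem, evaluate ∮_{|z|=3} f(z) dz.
By the residue theorem, ∮_C f(z) dz = 2πi · (sum of the residues of f at the poles inside |z| = 3).

The denominator factors as (z - 1 + I)*(z - 1 - 2*I/3)*(z - 1/2 + I/2), so the singularities of f are simple poles at z = 1 - I, z = 1 + 2*I/3, z = 1/2 - I/2.
  |1 - I|² = 2 < 9 = 3², so this pole is inside the contour.
  |1 + 2*I/3|² = 13/9 < 9 = 3², so this pole is inside the contour.
  |1/2 - I/2|² = 1/2 < 9 = 3², so this pole is inside the contour.

With P(z) = z*exp(z) and Q(z) = z^3 - 5*z^2/2 + 5*I*z^2/6 + 5*z/2 - 3*I*z/2 - 2/3 + I, each pole is simple, so Res(f, z₀) = P(z₀)/Q'(z₀) with Q'(z) = 3*z^2 - 5*z + 5*I*z/3 + 5/2 - 3*I/2.
  Res(f, 1 - I) = P(1 - I)/Q'(1 - I) = ((1 - I)*exp(1 - I))/(-5/6 - 5*I/6) = 6*I*exp(1 - I)/5
  Res(f, 1 + 2*I/3) = P(1 + 2*I/3)/Q'(1 + 2*I/3) = ((1 + 2*I/3)*exp(1 + 2*I/3))/(-35/18 + 5*I/6) = (-9/29 - 69*I/145)*exp(1 + 2*I/3)
  Res(f, 1/2 - I/2) = P(1/2 - I/2)/Q'(1/2 - I/2) = ((1/2 - I/2)*exp(1/2 - I/2))/(5/6 + I/3) = (9/29 - 21*I/29)*exp(1/2 - I/2)

Sum of residues inside C: (-9/29 - 69*I/145)*exp(1 + 2*I/3) + (9/29 - 21*I/29)*exp(1/2 - I/2) + 6*I*exp(1 - I)/5
∮_C f(z) dz = 2πi · ((-9/29 - 69*I/145)*exp(1 + 2*I/3) + (9/29 - 21*I/29)*exp(1/2 - I/2) + 6*I*exp(1 - I)/5) = pi*(42/29 + 18*I/29)*exp(1/2 - I/2) + pi*(138/145 - 18*I/29)*exp(1 + 2*I/3) - 12*pi*exp(1 - I)/5

Final answer: pi*(42/29 + 18*I/29)*exp(1/2 - I/2) + pi*(138/145 - 18*I/29)*exp(1 + 2*I/3) - 12*pi*exp(1 - I)/5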